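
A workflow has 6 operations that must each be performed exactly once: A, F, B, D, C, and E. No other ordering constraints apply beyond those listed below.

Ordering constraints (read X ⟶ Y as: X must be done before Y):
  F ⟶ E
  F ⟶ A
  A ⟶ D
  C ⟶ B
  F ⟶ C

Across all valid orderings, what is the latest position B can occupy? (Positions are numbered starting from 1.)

6

No constraint forces any operation after B, so it can be placed last, in position 6.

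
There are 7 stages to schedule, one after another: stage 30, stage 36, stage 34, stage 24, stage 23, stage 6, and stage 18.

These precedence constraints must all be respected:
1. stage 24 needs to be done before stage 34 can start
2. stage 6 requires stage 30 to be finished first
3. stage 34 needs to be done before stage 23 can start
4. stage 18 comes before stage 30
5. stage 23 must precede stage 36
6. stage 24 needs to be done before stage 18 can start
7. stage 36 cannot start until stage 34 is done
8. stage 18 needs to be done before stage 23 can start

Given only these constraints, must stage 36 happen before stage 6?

Nothing in the constraints links stage 36 and stage 6; they are unordered relative to each other.
So stage 36 can come before stage 6 or after — it is not forced.

No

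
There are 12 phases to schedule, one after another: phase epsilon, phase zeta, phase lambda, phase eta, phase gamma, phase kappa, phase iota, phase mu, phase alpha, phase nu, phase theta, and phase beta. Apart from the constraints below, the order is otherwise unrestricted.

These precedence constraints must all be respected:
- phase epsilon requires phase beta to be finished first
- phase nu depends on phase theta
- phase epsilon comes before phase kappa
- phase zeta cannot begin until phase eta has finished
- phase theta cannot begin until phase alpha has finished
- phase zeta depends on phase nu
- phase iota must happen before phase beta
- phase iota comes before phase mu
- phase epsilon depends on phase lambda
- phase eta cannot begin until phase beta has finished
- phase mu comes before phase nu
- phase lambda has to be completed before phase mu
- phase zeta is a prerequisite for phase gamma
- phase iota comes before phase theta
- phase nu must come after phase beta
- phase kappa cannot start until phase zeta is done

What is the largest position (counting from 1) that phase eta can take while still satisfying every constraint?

Following every chain forward from phase eta, the phases that must come later are phase zeta, phase gamma, phase kappa — 3 of them.
With 3 mandatory successors out of 12 phases total, the latest slot for phase eta is 12−3 = 9, and it's reachable by doing all non-successors before phase eta.

9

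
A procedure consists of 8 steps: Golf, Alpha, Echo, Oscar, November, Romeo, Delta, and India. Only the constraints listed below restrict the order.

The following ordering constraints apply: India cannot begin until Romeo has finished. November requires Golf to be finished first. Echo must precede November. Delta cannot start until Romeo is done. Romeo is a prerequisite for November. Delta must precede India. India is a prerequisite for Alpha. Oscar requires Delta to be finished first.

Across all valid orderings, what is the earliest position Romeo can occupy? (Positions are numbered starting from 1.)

Romeo has no prerequisites at all, so it can go in position 1.

1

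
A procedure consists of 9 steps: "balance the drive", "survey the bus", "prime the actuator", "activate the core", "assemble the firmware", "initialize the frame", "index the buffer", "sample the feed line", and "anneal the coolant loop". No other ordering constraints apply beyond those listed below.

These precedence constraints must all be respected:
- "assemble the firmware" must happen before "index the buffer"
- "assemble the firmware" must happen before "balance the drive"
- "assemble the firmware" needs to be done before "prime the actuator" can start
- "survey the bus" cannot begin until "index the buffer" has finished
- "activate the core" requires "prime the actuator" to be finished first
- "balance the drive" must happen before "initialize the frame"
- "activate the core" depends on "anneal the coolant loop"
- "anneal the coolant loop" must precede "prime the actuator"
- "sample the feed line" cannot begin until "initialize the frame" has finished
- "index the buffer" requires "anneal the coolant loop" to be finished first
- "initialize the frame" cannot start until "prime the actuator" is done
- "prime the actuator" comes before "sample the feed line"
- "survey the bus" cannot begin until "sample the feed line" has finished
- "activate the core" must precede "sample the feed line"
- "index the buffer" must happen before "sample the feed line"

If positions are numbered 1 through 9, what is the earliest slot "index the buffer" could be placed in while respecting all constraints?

Working backwards through the constraints from "index the buffer", its full set of required predecessors is "assemble the firmware", "anneal the coolant loop" — 2 of them.
So at minimum 2 steps come before "index the buffer", putting "index the buffer" no earlier than position 3. That position is achievable by scheduling exactly those predecessors first.

3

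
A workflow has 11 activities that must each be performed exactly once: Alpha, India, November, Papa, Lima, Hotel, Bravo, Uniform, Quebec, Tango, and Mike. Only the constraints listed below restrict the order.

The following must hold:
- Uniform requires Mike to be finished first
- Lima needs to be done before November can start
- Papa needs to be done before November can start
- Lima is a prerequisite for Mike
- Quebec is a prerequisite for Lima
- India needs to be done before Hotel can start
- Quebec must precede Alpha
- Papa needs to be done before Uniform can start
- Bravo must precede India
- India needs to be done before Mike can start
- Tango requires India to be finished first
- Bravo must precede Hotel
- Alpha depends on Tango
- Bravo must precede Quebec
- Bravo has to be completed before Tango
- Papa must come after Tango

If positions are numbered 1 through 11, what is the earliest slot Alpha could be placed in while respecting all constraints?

The activities that are forced before Alpha, directly or transitively, are India, Bravo, Quebec, Tango. That's 4 activities.
So at minimum 4 activities come before Alpha, putting Alpha no earlier than position 5. That position is achievable by scheduling exactly those predecessors first.

5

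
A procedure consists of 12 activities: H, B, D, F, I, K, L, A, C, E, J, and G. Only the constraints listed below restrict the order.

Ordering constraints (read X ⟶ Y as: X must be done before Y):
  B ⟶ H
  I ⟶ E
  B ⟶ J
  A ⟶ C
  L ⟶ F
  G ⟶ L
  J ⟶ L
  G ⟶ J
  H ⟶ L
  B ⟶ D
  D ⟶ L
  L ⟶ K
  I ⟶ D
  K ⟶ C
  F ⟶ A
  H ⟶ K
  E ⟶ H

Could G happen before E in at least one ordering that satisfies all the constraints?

The constraints leave G and E unordered relative to each other; nothing requires E earlier.
That means at least one valid schedule has G before E.

Yes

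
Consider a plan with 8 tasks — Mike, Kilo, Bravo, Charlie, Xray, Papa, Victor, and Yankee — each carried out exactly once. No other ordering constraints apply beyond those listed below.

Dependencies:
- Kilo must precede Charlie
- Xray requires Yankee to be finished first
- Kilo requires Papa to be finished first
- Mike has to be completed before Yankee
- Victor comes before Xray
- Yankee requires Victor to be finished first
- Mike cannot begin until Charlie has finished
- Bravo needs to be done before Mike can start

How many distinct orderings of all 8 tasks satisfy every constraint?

24

3 tasks have no prerequisites (Bravo, Papa, Victor), so any of them could come first.
Systematically extending each partial ordering one task at a time and counting, there are 24 complete orderings.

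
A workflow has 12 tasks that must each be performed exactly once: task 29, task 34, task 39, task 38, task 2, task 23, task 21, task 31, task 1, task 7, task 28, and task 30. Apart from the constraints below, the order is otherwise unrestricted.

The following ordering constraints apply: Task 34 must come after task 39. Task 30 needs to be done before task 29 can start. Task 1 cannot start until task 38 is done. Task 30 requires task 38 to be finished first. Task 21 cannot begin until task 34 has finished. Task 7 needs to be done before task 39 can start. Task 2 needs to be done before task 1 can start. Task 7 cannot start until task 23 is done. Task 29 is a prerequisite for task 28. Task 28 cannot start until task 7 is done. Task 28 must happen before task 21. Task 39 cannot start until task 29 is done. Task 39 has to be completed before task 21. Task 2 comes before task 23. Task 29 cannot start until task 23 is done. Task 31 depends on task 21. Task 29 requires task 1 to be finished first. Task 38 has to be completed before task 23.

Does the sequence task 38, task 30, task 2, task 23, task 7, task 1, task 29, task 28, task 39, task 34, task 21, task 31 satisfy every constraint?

Yes

Going through the constraints one by one, each required predecessor appears earlier in the sequence than its dependent — e.g. task 38 (position 1) is before task 1 (position 6), as required.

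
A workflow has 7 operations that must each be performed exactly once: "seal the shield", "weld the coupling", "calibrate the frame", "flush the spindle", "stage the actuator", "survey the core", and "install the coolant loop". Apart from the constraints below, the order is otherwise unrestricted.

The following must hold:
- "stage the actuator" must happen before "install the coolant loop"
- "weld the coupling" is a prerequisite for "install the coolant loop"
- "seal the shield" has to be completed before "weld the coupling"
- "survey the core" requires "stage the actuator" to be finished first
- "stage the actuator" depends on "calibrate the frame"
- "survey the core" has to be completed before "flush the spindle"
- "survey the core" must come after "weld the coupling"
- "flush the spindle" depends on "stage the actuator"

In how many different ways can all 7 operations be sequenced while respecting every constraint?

The operations with no prerequisites are "seal the shield", "calibrate the frame"; any of them can be placed first.
Enumerating by repeatedly choosing an available operation (one whose prerequisites are all placed) gives 18 distinct complete orderings.

18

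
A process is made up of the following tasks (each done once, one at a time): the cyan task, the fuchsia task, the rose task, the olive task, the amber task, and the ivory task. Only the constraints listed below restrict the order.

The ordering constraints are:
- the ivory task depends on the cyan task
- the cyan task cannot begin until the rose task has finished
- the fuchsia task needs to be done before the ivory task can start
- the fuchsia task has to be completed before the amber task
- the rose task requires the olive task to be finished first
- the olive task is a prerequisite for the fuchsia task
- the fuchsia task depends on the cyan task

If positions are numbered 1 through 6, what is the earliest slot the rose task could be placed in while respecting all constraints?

2

Working backwards through the constraints from the rose task, its only required predecessor is the olive task.
So at minimum 1 task comes before the rose task, putting the rose task no earlier than position 2. That position is achievable by scheduling exactly that predecessor first.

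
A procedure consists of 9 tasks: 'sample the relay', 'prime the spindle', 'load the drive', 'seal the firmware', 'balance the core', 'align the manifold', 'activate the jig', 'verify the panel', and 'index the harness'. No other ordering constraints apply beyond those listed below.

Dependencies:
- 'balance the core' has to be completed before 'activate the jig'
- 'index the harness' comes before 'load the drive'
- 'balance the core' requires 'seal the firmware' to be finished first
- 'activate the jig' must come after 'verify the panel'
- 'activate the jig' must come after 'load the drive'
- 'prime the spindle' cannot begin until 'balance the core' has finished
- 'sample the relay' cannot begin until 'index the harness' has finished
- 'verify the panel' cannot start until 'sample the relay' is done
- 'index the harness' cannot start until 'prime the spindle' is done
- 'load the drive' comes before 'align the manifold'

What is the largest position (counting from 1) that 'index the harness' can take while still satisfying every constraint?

4

Every task that must follow 'index the harness' has to come after it. Tracing all chains starting from 'index the harness', those tasks are: 'sample the relay', 'load the drive', 'align the manifold', 'activate the jig', 'verify the panel' — 5 in total.
So at least 5 tasks follow 'index the harness', putting 'index the harness' no later than position 4. That position is achievable by scheduling everything else first.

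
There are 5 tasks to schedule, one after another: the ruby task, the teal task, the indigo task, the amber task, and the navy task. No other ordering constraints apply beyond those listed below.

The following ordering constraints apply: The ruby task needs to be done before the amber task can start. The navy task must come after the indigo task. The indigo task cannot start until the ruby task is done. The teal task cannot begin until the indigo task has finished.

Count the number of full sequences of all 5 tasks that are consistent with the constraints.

The ruby task is the only task with nothing required before it, so every ordering starts there.
Counting all ways to extend the partial order to a total order gives 8.

8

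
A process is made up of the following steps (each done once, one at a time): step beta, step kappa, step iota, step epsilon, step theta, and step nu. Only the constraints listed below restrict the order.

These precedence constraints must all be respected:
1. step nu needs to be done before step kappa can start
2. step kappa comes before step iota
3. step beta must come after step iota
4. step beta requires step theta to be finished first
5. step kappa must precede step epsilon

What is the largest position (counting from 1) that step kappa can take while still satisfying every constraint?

3

Following every chain forward from step kappa, the steps that must come later are step beta, step iota, step epsilon — 3 of them.
With 3 mandatory successors out of 6 steps total, the latest slot for step kappa is 6−3 = 3, and it's reachable by doing all non-successors before step kappa.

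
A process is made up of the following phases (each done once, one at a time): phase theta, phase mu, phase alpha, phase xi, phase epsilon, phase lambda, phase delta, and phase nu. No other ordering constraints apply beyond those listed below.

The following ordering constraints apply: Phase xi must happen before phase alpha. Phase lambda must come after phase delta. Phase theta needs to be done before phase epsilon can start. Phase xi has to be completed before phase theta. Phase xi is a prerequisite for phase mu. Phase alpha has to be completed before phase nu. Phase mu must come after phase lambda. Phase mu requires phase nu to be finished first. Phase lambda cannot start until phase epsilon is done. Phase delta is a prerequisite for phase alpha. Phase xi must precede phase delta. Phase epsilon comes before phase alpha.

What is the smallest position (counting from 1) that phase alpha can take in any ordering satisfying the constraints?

5

The phases that are forced before phase alpha, directly or transitively, are phase theta, phase xi, phase epsilon, phase delta. That's 4 phases.
With 4 mandatory predecessors, the earliest phase alpha can sit is position 4+1 = 5, and placing just those 4 first achieves it.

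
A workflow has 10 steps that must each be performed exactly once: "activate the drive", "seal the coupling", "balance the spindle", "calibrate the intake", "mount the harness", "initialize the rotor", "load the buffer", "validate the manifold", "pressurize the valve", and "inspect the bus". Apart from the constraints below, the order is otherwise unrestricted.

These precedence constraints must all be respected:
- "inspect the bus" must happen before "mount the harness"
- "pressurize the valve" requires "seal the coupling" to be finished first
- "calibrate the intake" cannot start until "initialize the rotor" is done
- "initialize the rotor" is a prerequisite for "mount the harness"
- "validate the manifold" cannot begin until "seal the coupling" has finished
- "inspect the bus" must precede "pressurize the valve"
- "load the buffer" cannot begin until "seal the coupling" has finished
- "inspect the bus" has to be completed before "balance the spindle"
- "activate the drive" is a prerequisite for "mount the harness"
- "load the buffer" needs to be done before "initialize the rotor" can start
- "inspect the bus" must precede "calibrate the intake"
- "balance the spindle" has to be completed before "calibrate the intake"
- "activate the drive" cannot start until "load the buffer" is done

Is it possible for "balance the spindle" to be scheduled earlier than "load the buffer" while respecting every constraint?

The constraints leave "balance the spindle" and "load the buffer" unordered relative to each other; nothing requires "load the buffer" earlier.
That means at least one valid schedule has "balance the spindle" before "load the buffer".

Yes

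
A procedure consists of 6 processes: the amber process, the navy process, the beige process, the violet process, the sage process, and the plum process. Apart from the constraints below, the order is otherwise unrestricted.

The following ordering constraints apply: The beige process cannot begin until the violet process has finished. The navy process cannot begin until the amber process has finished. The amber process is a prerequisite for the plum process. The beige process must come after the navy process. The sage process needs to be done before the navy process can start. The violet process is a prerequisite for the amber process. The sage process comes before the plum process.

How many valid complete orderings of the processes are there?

9

2 processes have no prerequisites (the violet process, the sage process), so any of them could come first.
Systematically extending each partial ordering one process at a time and counting, there are 9 complete orderings.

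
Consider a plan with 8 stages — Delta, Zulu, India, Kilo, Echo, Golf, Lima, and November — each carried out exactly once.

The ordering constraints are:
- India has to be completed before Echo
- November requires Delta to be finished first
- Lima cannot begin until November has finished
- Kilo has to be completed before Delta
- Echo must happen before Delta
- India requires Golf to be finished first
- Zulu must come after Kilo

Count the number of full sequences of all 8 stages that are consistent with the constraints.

The stages with no prerequisites are Kilo, Golf; any of them can be placed first.
Counting all ways to extend the partial order to a total order gives 22.

22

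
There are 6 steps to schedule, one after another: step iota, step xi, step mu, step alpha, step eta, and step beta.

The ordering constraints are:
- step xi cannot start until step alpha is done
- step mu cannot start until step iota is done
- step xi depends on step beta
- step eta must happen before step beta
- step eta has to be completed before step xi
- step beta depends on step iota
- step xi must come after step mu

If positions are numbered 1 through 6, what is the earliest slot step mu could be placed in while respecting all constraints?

The only step forced before step mu (directly or transitively) is step iota.
With 1 mandatory predecessor, the earliest step mu can sit is position 1+1 = 2, and placing just that one first achieves it.

2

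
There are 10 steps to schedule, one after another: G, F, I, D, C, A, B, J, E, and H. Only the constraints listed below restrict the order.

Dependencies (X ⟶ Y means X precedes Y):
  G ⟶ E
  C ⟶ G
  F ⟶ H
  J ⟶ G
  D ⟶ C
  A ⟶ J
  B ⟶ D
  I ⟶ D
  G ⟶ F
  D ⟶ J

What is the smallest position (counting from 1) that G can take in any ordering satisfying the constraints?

Working backwards through the constraints from G, its full set of required predecessors is I, D, C, A, B, J — 6 of them.
So at minimum 6 steps come before G, putting G no earlier than position 7. That position is achievable by scheduling exactly those predecessors first.

7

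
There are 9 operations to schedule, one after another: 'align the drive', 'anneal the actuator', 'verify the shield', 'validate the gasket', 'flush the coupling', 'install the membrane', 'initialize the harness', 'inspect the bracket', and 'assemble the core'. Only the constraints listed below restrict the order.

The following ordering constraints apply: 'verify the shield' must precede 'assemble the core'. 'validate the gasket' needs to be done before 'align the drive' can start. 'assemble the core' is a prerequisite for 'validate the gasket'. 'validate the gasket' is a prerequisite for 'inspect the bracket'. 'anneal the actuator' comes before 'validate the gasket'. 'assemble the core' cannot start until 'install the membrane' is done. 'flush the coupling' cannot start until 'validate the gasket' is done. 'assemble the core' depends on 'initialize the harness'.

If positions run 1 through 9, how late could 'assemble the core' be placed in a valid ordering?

Every operation that must follow 'assemble the core' has to come after it. Tracing all chains starting from 'assemble the core', those operations are: 'align the drive', 'validate the gasket', 'flush the coupling', 'inspect the bracket' — 4 in total.
So at least 4 operations follow 'assemble the core', putting 'assemble the core' no later than position 5. That position is achievable by scheduling everything else first.

5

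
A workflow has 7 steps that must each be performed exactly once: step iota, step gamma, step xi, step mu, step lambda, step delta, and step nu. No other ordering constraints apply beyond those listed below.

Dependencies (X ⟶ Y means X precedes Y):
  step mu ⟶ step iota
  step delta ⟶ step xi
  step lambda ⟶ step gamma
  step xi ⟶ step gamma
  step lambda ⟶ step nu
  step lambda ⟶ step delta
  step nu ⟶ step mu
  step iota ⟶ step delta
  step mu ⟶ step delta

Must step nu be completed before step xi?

Yes

Tracing the constraints gives a chain: step nu → step mu → step delta → step xi.
So step nu must precede step xi in any valid ordering.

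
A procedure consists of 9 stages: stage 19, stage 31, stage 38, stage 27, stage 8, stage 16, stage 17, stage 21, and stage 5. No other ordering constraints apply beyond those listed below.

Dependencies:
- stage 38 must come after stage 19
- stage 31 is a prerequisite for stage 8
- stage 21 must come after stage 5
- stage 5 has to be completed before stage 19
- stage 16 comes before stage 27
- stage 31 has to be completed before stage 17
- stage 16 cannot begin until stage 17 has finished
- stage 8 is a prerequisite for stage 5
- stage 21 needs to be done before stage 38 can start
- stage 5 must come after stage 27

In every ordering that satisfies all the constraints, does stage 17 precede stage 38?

Tracing the constraints gives a chain: stage 17 → stage 16 → stage 27 → stage 5 → stage 19 → stage 38.
That forces stage 17 before stage 38 in every valid schedule.

Yes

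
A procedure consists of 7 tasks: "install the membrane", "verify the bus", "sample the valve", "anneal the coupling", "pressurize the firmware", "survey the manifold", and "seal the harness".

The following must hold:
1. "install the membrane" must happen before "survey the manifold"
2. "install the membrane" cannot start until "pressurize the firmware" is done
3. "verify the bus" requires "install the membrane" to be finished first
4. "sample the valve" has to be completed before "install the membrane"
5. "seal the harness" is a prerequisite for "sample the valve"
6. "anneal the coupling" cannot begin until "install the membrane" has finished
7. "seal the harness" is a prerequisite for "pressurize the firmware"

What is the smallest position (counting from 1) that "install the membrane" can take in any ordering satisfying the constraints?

Every task that must precede "install the membrane" has to come before it. Tracing all chains that end at "install the membrane", those tasks are: "sample the valve", "pressurize the firmware", "seal the harness" — 3 in total.
So at minimum 3 tasks come before "install the membrane", putting "install the membrane" no earlier than position 4. That position is achievable by scheduling exactly those predecessors first.

4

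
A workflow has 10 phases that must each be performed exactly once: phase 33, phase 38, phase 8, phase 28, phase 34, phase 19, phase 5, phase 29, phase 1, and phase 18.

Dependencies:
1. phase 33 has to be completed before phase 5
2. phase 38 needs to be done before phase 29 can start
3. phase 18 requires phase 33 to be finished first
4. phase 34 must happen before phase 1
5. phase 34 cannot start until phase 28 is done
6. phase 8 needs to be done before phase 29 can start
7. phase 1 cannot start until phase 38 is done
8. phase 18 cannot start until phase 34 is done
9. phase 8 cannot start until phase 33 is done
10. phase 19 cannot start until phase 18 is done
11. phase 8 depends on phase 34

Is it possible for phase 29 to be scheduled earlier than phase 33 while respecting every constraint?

No

Following phase 33 → phase 8 → phase 29, phase 33 must precede phase 29 in every valid ordering.
So no valid ordering can have phase 29 before phase 33.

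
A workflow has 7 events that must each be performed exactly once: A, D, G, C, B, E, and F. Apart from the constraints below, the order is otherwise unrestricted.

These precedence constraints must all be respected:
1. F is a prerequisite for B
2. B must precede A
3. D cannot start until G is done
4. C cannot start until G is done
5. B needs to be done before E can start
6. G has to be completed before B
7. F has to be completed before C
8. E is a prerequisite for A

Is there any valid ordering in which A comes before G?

No

There is a dependency chain G → B → A, so A always comes after G.
Hence A can never be scheduled before G.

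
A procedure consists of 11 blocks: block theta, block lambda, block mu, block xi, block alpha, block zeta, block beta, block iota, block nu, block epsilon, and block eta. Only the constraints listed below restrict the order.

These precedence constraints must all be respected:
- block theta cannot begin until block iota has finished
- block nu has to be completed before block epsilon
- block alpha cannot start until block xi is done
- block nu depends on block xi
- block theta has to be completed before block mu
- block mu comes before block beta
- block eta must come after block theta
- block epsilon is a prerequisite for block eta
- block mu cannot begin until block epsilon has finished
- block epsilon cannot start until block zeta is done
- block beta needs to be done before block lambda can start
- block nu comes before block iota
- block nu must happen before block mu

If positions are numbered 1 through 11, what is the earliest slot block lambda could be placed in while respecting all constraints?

9

The blocks that are forced before block lambda, directly or transitively, are block theta, block mu, block xi, block zeta, block beta, block iota, block nu, block epsilon. That's 8 blocks.
So at minimum 8 blocks come before block lambda, putting block lambda no earlier than position 9. That position is achievable by scheduling exactly those predecessors first.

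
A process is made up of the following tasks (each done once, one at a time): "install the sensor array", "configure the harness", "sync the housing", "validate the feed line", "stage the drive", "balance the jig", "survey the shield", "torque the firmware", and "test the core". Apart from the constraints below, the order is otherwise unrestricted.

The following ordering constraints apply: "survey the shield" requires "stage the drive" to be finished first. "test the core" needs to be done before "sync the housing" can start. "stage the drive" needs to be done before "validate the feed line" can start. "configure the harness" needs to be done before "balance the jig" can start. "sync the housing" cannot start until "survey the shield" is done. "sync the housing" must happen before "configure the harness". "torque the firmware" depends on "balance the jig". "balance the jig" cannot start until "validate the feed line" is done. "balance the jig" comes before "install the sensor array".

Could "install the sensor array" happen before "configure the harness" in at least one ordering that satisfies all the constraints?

The constraints give a chain "configure the harness" → "balance the jig" → "install the sensor array", which forces "configure the harness" before "install the sensor array".
Hence "install the sensor array" can never be scheduled before "configure the harness".

No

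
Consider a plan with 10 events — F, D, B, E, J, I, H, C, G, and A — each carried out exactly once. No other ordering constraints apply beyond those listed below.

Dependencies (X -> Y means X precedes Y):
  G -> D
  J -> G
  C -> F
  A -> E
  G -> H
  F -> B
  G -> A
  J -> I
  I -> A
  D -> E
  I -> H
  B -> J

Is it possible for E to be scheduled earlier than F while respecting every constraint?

No

The constraints give a chain F → B → J → G → D → E, which forces F before E.
Hence E can never be scheduled before F.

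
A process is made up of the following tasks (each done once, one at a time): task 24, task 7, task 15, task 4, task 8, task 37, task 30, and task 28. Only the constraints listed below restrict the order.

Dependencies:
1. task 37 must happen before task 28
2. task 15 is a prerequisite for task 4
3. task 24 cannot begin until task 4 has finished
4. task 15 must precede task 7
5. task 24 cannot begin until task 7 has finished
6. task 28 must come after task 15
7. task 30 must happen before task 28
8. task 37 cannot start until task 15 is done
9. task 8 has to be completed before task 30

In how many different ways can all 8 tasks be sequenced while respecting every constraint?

310

The tasks with no prerequisites are task 15, task 8; any of them can be placed first.
Enumerating by repeatedly choosing an available task (one whose prerequisites are all placed) gives 310 distinct complete orderings.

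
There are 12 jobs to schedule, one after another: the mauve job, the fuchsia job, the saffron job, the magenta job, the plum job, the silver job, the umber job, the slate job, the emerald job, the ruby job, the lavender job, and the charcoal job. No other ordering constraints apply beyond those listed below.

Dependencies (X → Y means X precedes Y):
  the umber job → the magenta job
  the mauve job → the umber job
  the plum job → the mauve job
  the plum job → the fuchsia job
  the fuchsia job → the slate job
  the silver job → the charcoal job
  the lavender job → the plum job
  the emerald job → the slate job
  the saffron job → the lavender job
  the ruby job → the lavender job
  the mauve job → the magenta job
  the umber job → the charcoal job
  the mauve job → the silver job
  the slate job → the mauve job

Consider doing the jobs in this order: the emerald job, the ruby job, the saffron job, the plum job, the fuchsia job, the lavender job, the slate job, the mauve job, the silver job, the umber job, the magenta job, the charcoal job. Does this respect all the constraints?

In the proposed order, the plum job appears before the lavender job.
But one of the constraints requires the lavender job before the plum job, so this ordering violates it.

No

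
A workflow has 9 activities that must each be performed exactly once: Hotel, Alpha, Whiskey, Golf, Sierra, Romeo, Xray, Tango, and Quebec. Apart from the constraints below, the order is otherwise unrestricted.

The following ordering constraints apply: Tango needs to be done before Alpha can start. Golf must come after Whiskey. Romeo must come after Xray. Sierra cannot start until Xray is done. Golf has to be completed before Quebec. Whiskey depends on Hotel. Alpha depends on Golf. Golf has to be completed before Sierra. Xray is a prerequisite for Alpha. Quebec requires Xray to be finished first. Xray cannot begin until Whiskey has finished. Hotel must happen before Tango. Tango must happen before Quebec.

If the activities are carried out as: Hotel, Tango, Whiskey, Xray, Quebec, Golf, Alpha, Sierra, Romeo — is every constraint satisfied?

Here Golf comes after Quebec.
That contradicts the constraint that Golf must precede Quebec.

No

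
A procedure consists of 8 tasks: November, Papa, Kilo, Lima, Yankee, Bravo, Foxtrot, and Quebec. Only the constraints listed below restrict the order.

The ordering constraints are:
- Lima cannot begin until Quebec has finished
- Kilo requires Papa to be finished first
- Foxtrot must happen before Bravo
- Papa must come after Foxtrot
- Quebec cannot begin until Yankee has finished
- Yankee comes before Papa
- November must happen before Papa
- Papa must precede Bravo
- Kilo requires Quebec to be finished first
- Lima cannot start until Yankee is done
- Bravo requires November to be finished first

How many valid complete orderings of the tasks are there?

The tasks with no prerequisites are November, Yankee, Foxtrot; any of them can be placed first.
Enumerating by repeatedly choosing an available task (one whose prerequisites are all placed) gives 160 distinct complete orderings.

160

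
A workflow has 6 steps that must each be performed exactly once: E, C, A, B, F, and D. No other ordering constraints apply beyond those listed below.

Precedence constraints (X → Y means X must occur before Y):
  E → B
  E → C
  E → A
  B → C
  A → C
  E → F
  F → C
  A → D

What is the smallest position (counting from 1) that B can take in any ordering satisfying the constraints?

2

Working backwards through the constraints from B, its only required predecessor is E.
So at minimum 1 step comes before B, putting B no earlier than position 2. That position is achievable by scheduling exactly that predecessor first.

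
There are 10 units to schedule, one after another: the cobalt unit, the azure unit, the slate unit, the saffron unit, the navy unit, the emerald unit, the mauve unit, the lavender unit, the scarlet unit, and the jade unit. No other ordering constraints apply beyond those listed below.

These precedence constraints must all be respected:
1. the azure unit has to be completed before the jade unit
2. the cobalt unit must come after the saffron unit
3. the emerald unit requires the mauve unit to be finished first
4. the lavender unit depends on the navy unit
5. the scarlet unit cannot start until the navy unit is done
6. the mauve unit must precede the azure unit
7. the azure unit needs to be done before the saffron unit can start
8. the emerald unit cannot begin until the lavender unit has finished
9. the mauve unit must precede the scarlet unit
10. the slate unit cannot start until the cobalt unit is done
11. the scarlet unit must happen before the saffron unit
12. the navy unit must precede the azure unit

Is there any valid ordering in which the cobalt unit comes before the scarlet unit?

The constraints give a chain the scarlet unit → the saffron unit → the cobalt unit, which forces the scarlet unit before the cobalt unit.
So no valid ordering can have the cobalt unit before the scarlet unit.

No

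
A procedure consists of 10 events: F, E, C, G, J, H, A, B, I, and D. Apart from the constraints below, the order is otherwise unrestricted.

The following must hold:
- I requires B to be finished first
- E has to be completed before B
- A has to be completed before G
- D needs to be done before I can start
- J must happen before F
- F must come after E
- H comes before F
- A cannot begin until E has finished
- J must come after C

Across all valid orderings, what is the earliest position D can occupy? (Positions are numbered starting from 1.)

No constraint forces any other event before D, so it can be placed first.

1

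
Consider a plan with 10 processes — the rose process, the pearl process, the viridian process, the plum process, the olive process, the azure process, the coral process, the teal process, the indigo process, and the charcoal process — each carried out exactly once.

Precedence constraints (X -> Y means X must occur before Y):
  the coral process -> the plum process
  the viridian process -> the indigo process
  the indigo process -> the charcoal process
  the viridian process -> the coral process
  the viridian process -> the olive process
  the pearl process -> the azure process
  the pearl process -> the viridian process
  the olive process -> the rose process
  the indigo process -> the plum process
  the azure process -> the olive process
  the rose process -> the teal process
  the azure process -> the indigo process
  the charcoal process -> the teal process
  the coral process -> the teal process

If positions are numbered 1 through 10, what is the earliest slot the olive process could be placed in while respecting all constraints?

4

Working backwards through the constraints from the olive process, its full set of required predecessors is the pearl process, the viridian process, the azure process — 3 of them.
So at minimum 3 processes come before the olive process, putting the olive process no earlier than position 4. That position is achievable by scheduling exactly those predecessors first.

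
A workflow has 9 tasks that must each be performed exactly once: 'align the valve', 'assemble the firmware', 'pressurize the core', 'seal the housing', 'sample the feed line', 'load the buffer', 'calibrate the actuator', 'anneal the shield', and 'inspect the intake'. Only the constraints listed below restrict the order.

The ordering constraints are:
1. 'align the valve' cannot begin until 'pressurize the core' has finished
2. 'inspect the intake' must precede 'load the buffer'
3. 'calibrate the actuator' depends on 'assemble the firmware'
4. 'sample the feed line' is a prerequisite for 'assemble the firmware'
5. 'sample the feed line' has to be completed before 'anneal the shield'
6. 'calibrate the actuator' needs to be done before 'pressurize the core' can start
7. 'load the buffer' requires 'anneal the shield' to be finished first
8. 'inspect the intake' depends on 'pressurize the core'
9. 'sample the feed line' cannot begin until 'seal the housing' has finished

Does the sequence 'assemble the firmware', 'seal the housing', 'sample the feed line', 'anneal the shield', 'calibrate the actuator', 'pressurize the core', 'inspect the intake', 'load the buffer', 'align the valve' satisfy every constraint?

No

Here 'sample the feed line' comes after 'assemble the firmware'.
That contradicts the constraint that 'sample the feed line' must precede 'assemble the firmware'.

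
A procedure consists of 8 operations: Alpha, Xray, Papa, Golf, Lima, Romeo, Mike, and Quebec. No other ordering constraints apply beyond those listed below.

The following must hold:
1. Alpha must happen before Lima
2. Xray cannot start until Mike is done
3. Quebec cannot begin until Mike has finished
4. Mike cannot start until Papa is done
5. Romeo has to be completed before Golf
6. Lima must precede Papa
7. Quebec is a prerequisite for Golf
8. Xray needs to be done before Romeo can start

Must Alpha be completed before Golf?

Yes

Tracing the constraints gives a chain: Alpha → Lima → Papa → Mike → Quebec → Golf.
That forces Alpha before Golf in every valid schedule.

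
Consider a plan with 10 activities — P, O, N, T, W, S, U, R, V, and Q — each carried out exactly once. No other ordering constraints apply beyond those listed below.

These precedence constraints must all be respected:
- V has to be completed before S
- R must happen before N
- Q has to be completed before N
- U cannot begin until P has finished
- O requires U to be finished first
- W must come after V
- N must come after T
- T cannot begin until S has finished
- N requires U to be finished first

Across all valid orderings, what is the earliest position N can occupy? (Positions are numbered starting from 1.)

8

Every activity that must precede N has to come before it. Tracing all chains that end at N, those activities are: P, T, S, U, R, V, Q — 7 in total.
So at minimum 7 activities come before N, putting N no earlier than position 8. That position is achievable by scheduling exactly those predecessors first.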